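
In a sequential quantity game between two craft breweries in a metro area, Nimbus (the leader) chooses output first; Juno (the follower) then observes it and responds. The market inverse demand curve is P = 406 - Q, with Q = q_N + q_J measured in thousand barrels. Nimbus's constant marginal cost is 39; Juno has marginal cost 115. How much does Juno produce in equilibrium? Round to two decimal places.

Solve by backward induction. Given q_N, the follower Juno maximises π_J = (406 - q_N - q_J)q_J - 115q_J.
Setting the follower's marginal profit to zero, 291 - q_N - 2q_J = 0, i.e. q_J = (291 - q_N)/2.
The leader anticipates this reaction. Substituting into P = 406 - Q gives P = 521/2 - (1/2)q_N, so π_N = (521/2 - (1/2)q_N)q_N - 39q_N.
Maximising: ∂π_N/∂q_N = 443/2 - q_N = 0, giving q_N = 443/2.
Then q_J = (291 - 443/2)/2 = 139/4.

34.75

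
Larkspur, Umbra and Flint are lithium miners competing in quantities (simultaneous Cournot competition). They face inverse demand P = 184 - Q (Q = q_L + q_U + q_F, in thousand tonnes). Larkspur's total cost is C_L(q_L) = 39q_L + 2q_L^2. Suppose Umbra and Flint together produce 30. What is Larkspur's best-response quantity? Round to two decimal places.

With rivals' combined output fixed at 30, Larkspur's profit is π_L = (184 - 30 - q_L)q_L - (39q_L + 2q_L²) = (154 - q_L)q_L - (39q_L + 2q_L²).
∂π_L/∂q_L = 115 - 6q_L = 0, so q_L = 115/6.

19.17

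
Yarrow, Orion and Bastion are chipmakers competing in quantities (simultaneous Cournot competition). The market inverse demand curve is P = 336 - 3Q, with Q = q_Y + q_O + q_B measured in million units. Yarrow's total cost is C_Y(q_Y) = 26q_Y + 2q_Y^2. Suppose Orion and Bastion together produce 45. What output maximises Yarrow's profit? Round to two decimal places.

17.50

With rivals' combined output fixed at 45, Yarrow's profit is π_Y = (336 - 3·45 - 3q_Y)q_Y - (26q_Y + 2q_Y²) = (201 - 3q_Y)q_Y - (26q_Y + 2q_Y²).
∂π_Y/∂q_Y = 175 - 10q_Y = 0, so q_Y = 35/2.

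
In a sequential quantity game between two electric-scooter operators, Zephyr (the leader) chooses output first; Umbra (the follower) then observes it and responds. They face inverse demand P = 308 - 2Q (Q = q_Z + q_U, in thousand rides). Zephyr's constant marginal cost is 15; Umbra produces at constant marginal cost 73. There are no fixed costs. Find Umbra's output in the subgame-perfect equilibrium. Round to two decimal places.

14.88

Solve by backward induction. Given q_Z, the follower Umbra maximises π_U = (308 - 2q_Z - 2q_U)q_U - 73q_U.
Follower FOC: 235 - 2q_Z - 4q_U = 0, so q_U(q_Z) = (235 - 2q_Z)/4.
The leader anticipates this reaction. Substituting into P = 308 - 2Q gives P = 381/2 - q_Z, so π_Z = (381/2 - q_Z)q_Z - 15q_Z.
Maximising: ∂π_Z/∂q_Z = 351/2 - 2q_Z = 0, giving q_Z = 351/4.
Then q_U = (235 - 2·(351/4))/4 = 119/8.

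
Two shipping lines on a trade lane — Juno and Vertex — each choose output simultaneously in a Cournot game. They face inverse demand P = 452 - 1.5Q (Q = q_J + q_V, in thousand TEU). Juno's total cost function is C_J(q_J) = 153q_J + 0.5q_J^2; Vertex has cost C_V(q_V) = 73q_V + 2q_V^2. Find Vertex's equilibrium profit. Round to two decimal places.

6015.19

Juno's profit: π_J = (452 - 1.5Q)q_J - (153q_J + (1/2)q_J²). Setting ∂π_J/∂q_J = 0: 299 - 4q_J - (3/2)(q_V) = 0.
Vertex's first-order condition: 379 - 7q_V - (3/2)(q_J) = 0.
Rearranging gives the reaction functions q_J = (299 - (3/2)q_V)/4 and q_V = (379 - (3/2)q_J)/7.
Solving the pair: q_J = 59.2039, q_V = 41.4563.
Price P = 452 - (3/2)·100.6602 = 301.0097.
Vertex's profit: 301.0097·41.4563 - 73·41.4563 - 2·41.4563² = 6015.1899.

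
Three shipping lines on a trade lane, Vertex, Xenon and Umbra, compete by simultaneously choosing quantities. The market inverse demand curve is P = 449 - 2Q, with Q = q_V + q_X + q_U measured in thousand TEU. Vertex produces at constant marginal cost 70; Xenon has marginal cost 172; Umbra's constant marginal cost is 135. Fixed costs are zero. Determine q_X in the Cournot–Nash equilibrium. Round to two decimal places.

17.25

Vertex's profit: π_V = (449 - 2Q)q_V - (70q_V). Setting ∂π_V/∂q_V = 0: 379 - 4q_V - 2(q_X + q_U) = 0.
Xenon's profit: π_X = (449 - 2Q)q_X - (172q_X). Setting ∂π_X/∂q_X = 0: 277 - 4q_X - 2(q_V + q_U) = 0.
Umbra's first-order condition: 314 - 4q_U - 2(q_V + q_X) = 0.
Adding the 3 first-order conditions: 970 − 8Q = 0, so Q = 485/4.
Back-substituting: q_V = (379 − 485/2)/2 = 273/4, q_X = (277 − 485/2)/2 = 69/4, q_U = (314 − 485/2)/2 = 143/4.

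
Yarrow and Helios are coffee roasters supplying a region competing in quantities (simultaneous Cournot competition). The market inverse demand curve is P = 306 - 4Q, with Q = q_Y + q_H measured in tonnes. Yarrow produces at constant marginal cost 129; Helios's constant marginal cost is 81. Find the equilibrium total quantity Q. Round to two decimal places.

33.50

Yarrow's profit: π_Y = (306 - 4Q)q_Y - (129q_Y). Setting ∂π_Y/∂q_Y = 0: 177 - 8q_Y - 4(q_H) = 0.
Helios's first-order condition: 225 - 8q_H - 4(q_Y) = 0.
Best responses: q_Y = (177 - 4q_H)/8, q_H = (225 - 4q_Y)/8.
Solving the pair: q_Y = 43/4, q_H = 91/4.
Total output Q = 43/4 + 91/4 = 67/2.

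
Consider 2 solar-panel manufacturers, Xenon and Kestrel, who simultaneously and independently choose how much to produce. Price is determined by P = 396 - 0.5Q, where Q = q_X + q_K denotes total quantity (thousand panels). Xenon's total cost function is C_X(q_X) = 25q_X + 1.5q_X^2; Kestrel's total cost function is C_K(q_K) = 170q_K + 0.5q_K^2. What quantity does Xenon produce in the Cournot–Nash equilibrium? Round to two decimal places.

Xenon's profit: π_X = (396 - 0.5Q)q_X - (25q_X + (3/2)q_X²). Setting ∂π_X/∂q_X = 0: 371 - 4q_X - (1/2)(q_K) = 0.
Kestrel's first-order condition: 226 - 2q_K - (1/2)(q_X) = 0.
Best responses: q_X = (371 - (1/2)q_K)/4, q_K = (226 - (1/2)q_X)/2.
Solving the pair: q_X = 81.1613, q_K = 92.7097.

81.16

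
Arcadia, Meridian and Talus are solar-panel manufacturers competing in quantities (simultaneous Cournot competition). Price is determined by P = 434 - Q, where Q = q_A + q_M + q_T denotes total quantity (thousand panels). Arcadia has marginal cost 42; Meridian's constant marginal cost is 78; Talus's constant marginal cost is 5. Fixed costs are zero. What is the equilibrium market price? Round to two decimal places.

139.75

Arcadia's profit: π_A = (434 - Q)q_A - (42q_A). Setting ∂π_A/∂q_A = 0: 392 - 2q_A - (q_M + q_T) = 0.
Meridian's profit: π_M = (434 - Q)q_M - (78q_M). Setting ∂π_M/∂q_M = 0: 356 - 2q_M - (q_A + q_T) = 0.
Talus's first-order condition: 429 - 2q_T - (q_A + q_M) = 0.
Adding the 3 first-order conditions: 1177 − 4Q = 0, so Q = 1177/4.
Back-substituting: q_A = (392 − 1177/4) = 391/4, q_M = (356 − 1177/4) = 247/4, q_T = (429 − 1177/4) = 539/4.
Total output Q = 1177/4, so price P = 434 - 1177/4 = 559/4.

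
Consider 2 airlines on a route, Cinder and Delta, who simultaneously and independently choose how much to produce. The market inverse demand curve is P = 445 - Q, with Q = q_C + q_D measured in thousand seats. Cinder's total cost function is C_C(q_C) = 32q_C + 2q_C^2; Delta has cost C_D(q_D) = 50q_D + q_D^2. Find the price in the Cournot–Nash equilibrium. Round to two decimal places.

Cinder's profit: π_C = (445 - Q)q_C - (32q_C + 2q_C²). Setting ∂π_C/∂q_C = 0: 413 - 6q_C - (q_D) = 0.
Delta's profit: π_D = (445 - Q)q_D - (50q_D + q_D²). Setting ∂π_D/∂q_D = 0: 395 - 4q_D - (q_C) = 0.
Best responses: q_C = (413 - q_D)/6, q_D = (395 - q_C)/4.
Substituting one into the other gives q_C = 1257/23 and q_D = 1957/23.
Total output Q = 139.7391, so price P = 445 - 139.7391 = 305.2609.

305.26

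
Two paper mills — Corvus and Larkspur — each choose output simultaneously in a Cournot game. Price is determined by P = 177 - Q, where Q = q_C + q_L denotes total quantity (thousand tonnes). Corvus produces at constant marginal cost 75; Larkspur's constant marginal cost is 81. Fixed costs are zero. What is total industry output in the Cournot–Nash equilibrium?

Corvus's profit: π_C = (177 - Q)q_C - (75q_C). Setting ∂π_C/∂q_C = 0: 102 - 2q_C - (q_L) = 0.
Larkspur's first-order condition: 96 - 2q_L - (q_C) = 0.
So q_C = (102 - q_L)/2 and q_L = (96 - q_C)/2.
Substituting one into the other gives q_C = 36 and q_L = 30.
Total output Q = 36 + 30 = 66.

66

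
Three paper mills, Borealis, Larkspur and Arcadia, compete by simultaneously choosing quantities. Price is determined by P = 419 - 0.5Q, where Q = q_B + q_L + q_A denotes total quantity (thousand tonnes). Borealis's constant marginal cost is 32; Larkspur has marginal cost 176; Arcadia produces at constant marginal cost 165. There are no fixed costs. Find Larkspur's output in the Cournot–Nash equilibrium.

Borealis's profit: π_B = (419 - 0.5Q)q_B - (32q_B). Setting ∂π_B/∂q_B = 0: 387 - q_B - (1/2)(q_L + q_A) = 0.
Larkspur's profit: π_L = (419 - 0.5Q)q_L - (176q_L). Setting ∂π_L/∂q_L = 0: 243 - q_L - (1/2)(q_B + q_A) = 0.
Arcadia's first-order condition: 254 - q_A - (1/2)(q_B + q_L) = 0.
Adding the 3 first-order conditions: 884 − 2Q = 0, so Q = 442.
Back-substituting: q_B = (387 − 221)/(1/2) = 332, q_L = (243 − 221)/(1/2) = 44, q_A = (254 − 221)/(1/2) = 66.

44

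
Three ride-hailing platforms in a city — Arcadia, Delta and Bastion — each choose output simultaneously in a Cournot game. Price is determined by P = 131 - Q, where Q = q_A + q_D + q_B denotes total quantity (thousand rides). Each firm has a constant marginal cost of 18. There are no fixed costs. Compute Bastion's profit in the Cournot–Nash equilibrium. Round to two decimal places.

A representative firm's profit is π_i = q_i(131 - Q) - 18q_i.
Setting ∂π_i/∂q_i = 0 with rivals' quantities fixed: 113 - 2q_i - Σ_{j≠i} q_j = 0.
With identical firms every q_j equals q_i, so Σ_{j≠i} q_j = 2q_i and 113 = 4q_i, giving q_i = 113/4.
Price P = 131 - 339/4 = 185/4.
Bastion's profit: (185/4 - 18)·(113/4) = 798.0625.

798.06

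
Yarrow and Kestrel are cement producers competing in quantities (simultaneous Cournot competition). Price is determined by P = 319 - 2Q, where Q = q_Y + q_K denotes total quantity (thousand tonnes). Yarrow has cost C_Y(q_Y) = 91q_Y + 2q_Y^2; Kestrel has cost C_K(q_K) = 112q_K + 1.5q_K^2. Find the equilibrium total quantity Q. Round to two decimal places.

45.81

Yarrow's profit: π_Y = (319 - 2Q)q_Y - (91q_Y + 2q_Y²). Setting ∂π_Y/∂q_Y = 0: 228 - 8q_Y - 2(q_K) = 0.
Kestrel's first-order condition: 207 - 7q_K - 2(q_Y) = 0.
Rearranging gives the reaction functions q_Y = (228 - 2q_K)/8 and q_K = (207 - 2q_Y)/7.
Solving the pair: q_Y = 591/26, q_K = 300/13.
Total output Q = 591/26 + 300/13 = 1191/26.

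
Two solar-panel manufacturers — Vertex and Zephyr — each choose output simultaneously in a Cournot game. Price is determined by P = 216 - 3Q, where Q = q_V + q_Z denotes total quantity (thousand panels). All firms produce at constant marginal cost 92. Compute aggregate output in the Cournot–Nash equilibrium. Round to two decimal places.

27.56

A representative firm's profit is π_i = q_i(216 - 3Q) - 92q_i.
Setting ∂π_i/∂q_i = 0 with rivals' quantities fixed: 124 - 6q_i - 3q_j = 0.
By symmetry each firm produces the same amount; substituting q_j = q_i yields q_i = 124/9.
Total output Q = 124/9 + 124/9 = 248/9.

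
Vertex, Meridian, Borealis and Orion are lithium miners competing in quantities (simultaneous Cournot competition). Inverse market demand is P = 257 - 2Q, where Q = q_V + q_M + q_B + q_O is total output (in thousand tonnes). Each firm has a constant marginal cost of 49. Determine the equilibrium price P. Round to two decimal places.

90.60

Each firm earns π_i = (257 - 2Q)q_i - 49q_i.
First-order condition (treating rivals' output as given): 208 - 4q_i - 2·Σ_{j≠i} q_j = 0.
With identical firms every q_j equals q_i, so Σ_{j≠i} q_j = 3q_i and 208 = 10q_i, giving q_i = 104/5.
Total output Q = 416/5, so price P = 257 - 2·(416/5) = 453/5.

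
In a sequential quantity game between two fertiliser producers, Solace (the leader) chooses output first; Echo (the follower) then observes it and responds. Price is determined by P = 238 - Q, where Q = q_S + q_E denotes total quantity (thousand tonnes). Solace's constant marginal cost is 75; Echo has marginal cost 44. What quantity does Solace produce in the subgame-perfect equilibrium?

Solve by backward induction. Given q_S, the follower Echo maximises π_E = (238 - q_S - q_E)q_E - 44q_E.
Setting the follower's marginal profit to zero, 194 - q_S - 2q_E = 0, i.e. q_E = (194 - q_S)/2.
Solace substitutes q_E(q_S) into its own profit: π_S = q_S(238 - q_S - (194 - q_S)/2) - 75q_S = (141 - (1/2)q_S)q_S - 75q_S.
The leader's first-order condition 66 - q_S = 0 yields q_S = 66.
Then q_E = (194 - 66)/2 = 64.

66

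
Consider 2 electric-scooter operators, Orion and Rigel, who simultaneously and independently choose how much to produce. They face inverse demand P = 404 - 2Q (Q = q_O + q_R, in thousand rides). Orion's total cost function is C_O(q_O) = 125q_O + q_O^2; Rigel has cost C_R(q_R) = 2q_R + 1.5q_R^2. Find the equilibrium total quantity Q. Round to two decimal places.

Orion's profit: π_O = (404 - 2Q)q_O - (125q_O + q_O²). Setting ∂π_O/∂q_O = 0: 279 - 6q_O - 2(q_R) = 0.
Rigel's profit: π_R = (404 - 2Q)q_R - (2q_R + (3/2)q_R²). Setting ∂π_R/∂q_R = 0: 402 - 7q_R - 2(q_O) = 0.
Best responses: q_O = (279 - 2q_R)/6, q_R = (402 - 2q_O)/7.
Solving the pair: q_O = 1149/38, q_R = 927/19.
Total output Q = 1149/38 + 927/19 = 79.0263.

79.03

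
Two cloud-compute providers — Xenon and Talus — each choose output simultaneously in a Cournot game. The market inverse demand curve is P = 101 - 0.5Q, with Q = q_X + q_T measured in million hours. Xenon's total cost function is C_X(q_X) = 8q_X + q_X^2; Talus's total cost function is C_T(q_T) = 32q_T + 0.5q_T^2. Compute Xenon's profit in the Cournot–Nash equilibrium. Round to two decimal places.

1041.31

Xenon's profit: π_X = (101 - 0.5Q)q_X - (8q_X + q_X²). Setting ∂π_X/∂q_X = 0: 93 - 3q_X - (1/2)(q_T) = 0.
Talus's first-order condition: 69 - 2q_T - (1/2)(q_X) = 0.
So q_X = (93 - (1/2)q_T)/3 and q_T = (69 - (1/2)q_X)/2.
Solving the pair: q_X = 606/23, q_T = 642/23.
Price P = 101 - (1/2)·(1248/23) = 1699/23.
Xenon's profit: (1699/23)·(606/23) - 8·(606/23) - (606/23)² = 1041.3119.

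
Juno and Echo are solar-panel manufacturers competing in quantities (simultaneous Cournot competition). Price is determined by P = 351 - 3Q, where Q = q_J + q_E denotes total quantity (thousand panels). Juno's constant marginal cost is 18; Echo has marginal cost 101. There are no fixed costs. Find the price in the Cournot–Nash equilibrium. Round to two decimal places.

156.67

Juno's profit: π_J = (351 - 3Q)q_J - (18q_J). Setting ∂π_J/∂q_J = 0: 333 - 6q_J - 3(q_E) = 0.
Echo's first-order condition: 250 - 6q_E - 3(q_J) = 0.
So q_J = (333 - 3q_E)/6 and q_E = (250 - 3q_J)/6.
Solving the pair: q_J = 416/9, q_E = 167/9.
Total output Q = 583/9, so price P = 351 - 3·(583/9) = 470/3.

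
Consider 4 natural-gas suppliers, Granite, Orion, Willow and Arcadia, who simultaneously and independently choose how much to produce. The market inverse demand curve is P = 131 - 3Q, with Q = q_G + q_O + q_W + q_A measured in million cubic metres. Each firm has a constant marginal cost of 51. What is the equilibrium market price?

67

Each firm earns π_i = (131 - 3Q)q_i - 51q_i.
First-order condition (treating rivals' output as given): 80 - 6q_i - 3·Σ_{j≠i} q_j = 0.
By symmetry each firm produces the same amount; substituting Σ_{j≠i} q_j = 3q_i yields q_i = 80/15 = 16/3.
Total output Q = 64/3, so price P = 131 - 3·(64/3) = 67.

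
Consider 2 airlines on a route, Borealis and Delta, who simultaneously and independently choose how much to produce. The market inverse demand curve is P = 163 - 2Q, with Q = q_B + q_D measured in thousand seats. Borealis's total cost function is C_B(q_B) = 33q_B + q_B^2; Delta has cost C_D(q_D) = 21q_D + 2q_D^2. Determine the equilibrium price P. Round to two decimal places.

101.73

Borealis's profit: π_B = (163 - 2Q)q_B - (33q_B + q_B²). Setting ∂π_B/∂q_B = 0: 130 - 6q_B - 2(q_D) = 0.
Delta's first-order condition: 142 - 8q_D - 2(q_B) = 0.
Rearranging gives the reaction functions q_B = (130 - 2q_D)/6 and q_D = (142 - 2q_B)/8.
Substituting one into the other gives q_B = 189/11 and q_D = 148/11.
Total output Q = 337/11, so price P = 163 - 2·(337/11) = 1119/11.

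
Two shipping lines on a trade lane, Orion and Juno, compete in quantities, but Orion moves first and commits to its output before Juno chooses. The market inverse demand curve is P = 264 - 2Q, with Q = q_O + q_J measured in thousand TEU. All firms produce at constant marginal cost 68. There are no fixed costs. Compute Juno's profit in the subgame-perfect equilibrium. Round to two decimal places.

The follower Juno best-responds to any q_O: π_J = (264 - 2Q)q_J - 68q_J.
Setting the follower's marginal profit to zero, 196 - 2q_O - 4q_J = 0, i.e. q_J = (196 - 2q_O)/4.
Orion substitutes q_J(q_O) into its own profit: π_O = q_O(264 - 2q_O - (196 - 2q_O)/2) - 68q_O = (166 - q_O)q_O - 68q_O.
Maximising: ∂π_O/∂q_O = 98 - 2q_O = 0, giving q_O = 49.
Then q_J = (196 - 2·49)/4 = 49/2.
Price P = 264 - 2·(147/2) = 117.
Juno's profit: (117 - 68)·(49/2) = 1200.5000.

1200.50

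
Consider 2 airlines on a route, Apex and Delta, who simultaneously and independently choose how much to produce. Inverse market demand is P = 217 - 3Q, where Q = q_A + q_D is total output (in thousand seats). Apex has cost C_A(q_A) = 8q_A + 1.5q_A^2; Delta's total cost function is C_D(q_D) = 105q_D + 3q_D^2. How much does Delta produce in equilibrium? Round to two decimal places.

3.85

Apex's profit: π_A = (217 - 3Q)q_A - (8q_A + (3/2)q_A²). Setting ∂π_A/∂q_A = 0: 209 - 9q_A - 3(q_D) = 0.
Delta's profit: π_D = (217 - 3Q)q_D - (105q_D + 3q_D²). Setting ∂π_D/∂q_D = 0: 112 - 12q_D - 3(q_A) = 0.
Best responses: q_A = (209 - 3q_D)/9, q_D = (112 - 3q_A)/12.
Solving the pair: q_A = 724/33, q_D = 127/33.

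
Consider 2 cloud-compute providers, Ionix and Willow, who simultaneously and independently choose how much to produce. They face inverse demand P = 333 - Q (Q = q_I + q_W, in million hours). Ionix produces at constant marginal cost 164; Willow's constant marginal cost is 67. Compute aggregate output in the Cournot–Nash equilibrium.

Ionix's profit: π_I = (333 - Q)q_I - (164q_I). Setting ∂π_I/∂q_I = 0: 169 - 2q_I - (q_W) = 0.
Willow's first-order condition: 266 - 2q_W - (q_I) = 0.
Best responses: q_I = (169 - q_W)/2, q_W = (266 - q_I)/2.
Solving the pair: q_I = 24, q_W = 121.
Total output Q = 24 + 121 = 145.

145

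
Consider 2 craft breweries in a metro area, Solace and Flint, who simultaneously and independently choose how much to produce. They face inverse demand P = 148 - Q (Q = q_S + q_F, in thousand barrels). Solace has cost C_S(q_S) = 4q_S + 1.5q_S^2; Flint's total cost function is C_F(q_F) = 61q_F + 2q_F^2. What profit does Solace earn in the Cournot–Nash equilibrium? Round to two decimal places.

Solace's profit: π_S = (148 - Q)q_S - (4q_S + (3/2)q_S²). Setting ∂π_S/∂q_S = 0: 144 - 5q_S - (q_F) = 0.
Flint's profit: π_F = (148 - Q)q_F - (61q_F + 2q_F²). Setting ∂π_F/∂q_F = 0: 87 - 6q_F - (q_S) = 0.
Best responses: q_S = (144 - q_F)/5, q_F = (87 - q_S)/6.
Solving the pair: q_S = 777/29, q_F = 291/29.
Price P = 148 - 1068/29 = 111.1724.
Solace's profit: 111.1724·(777/29) - 4·(777/29) - (3/2)(777/29)² = 1794.6760.

1794.68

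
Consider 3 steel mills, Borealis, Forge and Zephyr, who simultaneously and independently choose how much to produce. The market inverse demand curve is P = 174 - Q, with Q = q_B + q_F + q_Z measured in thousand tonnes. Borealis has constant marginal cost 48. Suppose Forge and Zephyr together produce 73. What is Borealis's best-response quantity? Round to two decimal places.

With rivals' combined output fixed at 73, Borealis's profit is π_B = (174 - 73 - q_B)q_B - (48q_B) = (101 - q_B)q_B - (48q_B).
∂π_B/∂q_B = 53 - 2q_B = 0, so q_B = 53/2.

26.50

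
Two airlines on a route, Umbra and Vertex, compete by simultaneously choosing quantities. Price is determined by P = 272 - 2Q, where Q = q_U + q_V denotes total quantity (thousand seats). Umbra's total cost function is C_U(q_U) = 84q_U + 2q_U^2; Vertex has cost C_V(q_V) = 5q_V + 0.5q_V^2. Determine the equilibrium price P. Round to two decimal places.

151.67

Umbra's profit: π_U = (272 - 2Q)q_U - (84q_U + 2q_U²). Setting ∂π_U/∂q_U = 0: 188 - 8q_U - 2(q_V) = 0.
Vertex's first-order condition: 267 - 5q_V - 2(q_U) = 0.
So q_U = (188 - 2q_V)/8 and q_V = (267 - 2q_U)/5.
Solving the pair: q_U = 203/18, q_V = 440/9.
Total output Q = 361/6, so price P = 272 - 2·(361/6) = 455/3.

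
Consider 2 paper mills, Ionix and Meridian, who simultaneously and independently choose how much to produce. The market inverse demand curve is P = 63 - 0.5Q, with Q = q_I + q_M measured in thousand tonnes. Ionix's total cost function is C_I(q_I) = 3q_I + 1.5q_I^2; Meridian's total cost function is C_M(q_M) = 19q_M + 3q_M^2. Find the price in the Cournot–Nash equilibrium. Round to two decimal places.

Ionix's profit: π_I = (63 - 0.5Q)q_I - (3q_I + (3/2)q_I²). Setting ∂π_I/∂q_I = 0: 60 - 4q_I - (1/2)(q_M) = 0.
Meridian's profit: π_M = (63 - 0.5Q)q_M - (19q_M + 3q_M²). Setting ∂π_M/∂q_M = 0: 44 - 7q_M - (1/2)(q_I) = 0.
Best responses: q_I = (60 - (1/2)q_M)/4, q_M = (44 - (1/2)q_I)/7.
Solving the pair: q_I = 1592/111, q_M = 584/111.
Total output Q = 19.6036, so price P = 63 - (1/2)·19.6036 = 53.1982.

53.20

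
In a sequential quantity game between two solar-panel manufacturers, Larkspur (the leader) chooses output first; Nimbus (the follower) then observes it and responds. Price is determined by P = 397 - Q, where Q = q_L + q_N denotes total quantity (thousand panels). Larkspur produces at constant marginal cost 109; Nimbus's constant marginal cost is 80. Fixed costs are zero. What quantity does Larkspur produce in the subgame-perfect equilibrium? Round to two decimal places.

Solve by backward induction. Given q_L, the follower Nimbus maximises π_N = (397 - q_L - q_N)q_N - 80q_N.
Setting the follower's marginal profit to zero, 317 - q_L - 2q_N = 0, i.e. q_N = (317 - q_L)/2.
The leader anticipates this reaction. Substituting into P = 397 - Q gives P = 477/2 - (1/2)q_L, so π_L = (477/2 - (1/2)q_L)q_L - 109q_L.
Maximising: ∂π_L/∂q_L = 259/2 - q_L = 0, giving q_L = 259/2.
Then q_N = (317 - 259/2)/2 = 375/4.

129.50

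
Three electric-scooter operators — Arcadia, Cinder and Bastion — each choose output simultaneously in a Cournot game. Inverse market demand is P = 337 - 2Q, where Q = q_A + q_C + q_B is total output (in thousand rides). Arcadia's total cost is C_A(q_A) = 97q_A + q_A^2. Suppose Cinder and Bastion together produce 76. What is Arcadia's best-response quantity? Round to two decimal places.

14.67

With rivals' combined output fixed at 76, Arcadia's profit is π_A = (337 - 2·76 - 2q_A)q_A - (97q_A + q_A²) = (185 - 2q_A)q_A - (97q_A + q_A²).
∂π_A/∂q_A = 88 - 6q_A = 0, so q_A = 44/3.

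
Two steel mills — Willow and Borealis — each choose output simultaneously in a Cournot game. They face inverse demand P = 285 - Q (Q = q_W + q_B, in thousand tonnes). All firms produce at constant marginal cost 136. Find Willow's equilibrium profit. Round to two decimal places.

2466.78

A representative firm's profit is π_i = q_i(285 - Q) - 136q_i.
First-order condition (treating rivals' output as given): 149 - 2q_i - q_j = 0.
By symmetry each firm produces the same amount; substituting q_j = q_i yields q_i = 149/3.
Price P = 285 - 298/3 = 557/3.
Willow's profit: (557/3 - 136)·(149/3) = 2466.7778.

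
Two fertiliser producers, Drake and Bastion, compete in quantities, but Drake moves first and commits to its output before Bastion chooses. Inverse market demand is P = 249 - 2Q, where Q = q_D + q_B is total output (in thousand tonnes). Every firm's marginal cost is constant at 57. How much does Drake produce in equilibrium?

48

Solve by backward induction. Given q_D, the follower Bastion maximises π_B = (249 - 2q_D - 2q_B)q_B - 57q_B.
Setting the follower's marginal profit to zero, 192 - 2q_D - 4q_B = 0, i.e. q_B = (192 - 2q_D)/4.
The leader anticipates this reaction. Substituting into P = 249 - 2Q gives P = 153 - q_D, so π_D = (153 - q_D)q_D - 57q_D.
Leader FOC: 96 - 2q_D = 0, so q_D = 48.
Then q_B = (192 - 2·48)/4 = 24.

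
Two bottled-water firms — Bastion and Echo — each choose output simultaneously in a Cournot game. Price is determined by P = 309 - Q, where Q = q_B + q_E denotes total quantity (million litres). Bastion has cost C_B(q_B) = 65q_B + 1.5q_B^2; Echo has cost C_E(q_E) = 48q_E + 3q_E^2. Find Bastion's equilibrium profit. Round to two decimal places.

4700.00

Bastion's profit: π_B = (309 - Q)q_B - (65q_B + (3/2)q_B²). Setting ∂π_B/∂q_B = 0: 244 - 5q_B - (q_E) = 0.
Echo's first-order condition: 261 - 8q_E - (q_B) = 0.
Rearranging gives the reaction functions q_B = (244 - q_E)/5 and q_E = (261 - q_B)/8.
Solving the pair: q_B = 1691/39, q_E = 1061/39.
Price P = 309 - 70.5641 = 238.4359.
Bastion's profit: 238.4359·(1691/39) - 65·(1691/39) - (3/2)(1691/39)² = 4700.0016.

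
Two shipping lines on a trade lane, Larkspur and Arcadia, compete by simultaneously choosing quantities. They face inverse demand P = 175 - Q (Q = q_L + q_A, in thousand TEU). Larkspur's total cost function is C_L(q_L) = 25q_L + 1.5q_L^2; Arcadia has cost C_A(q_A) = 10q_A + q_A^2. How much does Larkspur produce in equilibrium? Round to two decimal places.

22.89

Larkspur's profit: π_L = (175 - Q)q_L - (25q_L + (3/2)q_L²). Setting ∂π_L/∂q_L = 0: 150 - 5q_L - (q_A) = 0.
Arcadia's profit: π_A = (175 - Q)q_A - (10q_A + q_A²). Setting ∂π_A/∂q_A = 0: 165 - 4q_A - (q_L) = 0.
Rearranging gives the reaction functions q_L = (150 - q_A)/5 and q_A = (165 - q_L)/4.
Substituting one into the other gives q_L = 435/19 and q_A = 675/19.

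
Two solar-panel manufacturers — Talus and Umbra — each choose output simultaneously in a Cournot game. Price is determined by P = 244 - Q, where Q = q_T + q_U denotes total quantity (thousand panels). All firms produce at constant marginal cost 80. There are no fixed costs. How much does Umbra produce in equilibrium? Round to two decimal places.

Each firm earns π_i = (244 - Q)q_i - 80q_i.
Setting ∂π_i/∂q_i = 0 with rivals' quantities fixed: 164 - 2q_i - q_j = 0.
By symmetry each firm produces the same amount; substituting q_j = q_i yields q_i = 164/3.

54.67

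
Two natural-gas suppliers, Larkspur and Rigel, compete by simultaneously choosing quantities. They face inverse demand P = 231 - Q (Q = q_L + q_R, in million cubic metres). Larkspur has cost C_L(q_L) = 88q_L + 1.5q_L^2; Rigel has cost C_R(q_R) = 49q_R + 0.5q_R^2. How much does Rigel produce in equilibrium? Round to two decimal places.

Larkspur's profit: π_L = (231 - Q)q_L - (88q_L + (3/2)q_L²). Setting ∂π_L/∂q_L = 0: 143 - 5q_L - (q_R) = 0.
Rigel's first-order condition: 182 - 3q_R - (q_L) = 0.
Best responses: q_L = (143 - q_R)/5, q_R = (182 - q_L)/3.
Substituting one into the other gives q_L = 247/14 and q_R = 767/14.

54.79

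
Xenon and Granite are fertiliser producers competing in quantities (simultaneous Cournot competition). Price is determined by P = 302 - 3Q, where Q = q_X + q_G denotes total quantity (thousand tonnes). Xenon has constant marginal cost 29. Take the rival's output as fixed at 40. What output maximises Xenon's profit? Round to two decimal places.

25.50

With the rival's output fixed at 40, Xenon's profit is π_X = (302 - 3·40 - 3q_X)q_X - (29q_X) = (182 - 3q_X)q_X - (29q_X).
∂π_X/∂q_X = 153 - 6q_X = 0, so q_X = 51/2.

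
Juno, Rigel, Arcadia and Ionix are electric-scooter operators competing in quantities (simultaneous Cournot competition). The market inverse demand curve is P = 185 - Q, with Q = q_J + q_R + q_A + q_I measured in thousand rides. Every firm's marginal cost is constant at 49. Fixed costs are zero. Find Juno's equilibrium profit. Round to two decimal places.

739.84

A representative firm's profit is π_i = q_i(185 - Q) - 49q_i.
Setting ∂π_i/∂q_i = 0 with rivals' quantities fixed: 136 - 2q_i - Σ_{j≠i} q_j = 0.
By symmetry each firm produces the same amount; substituting Σ_{j≠i} q_j = 3q_i yields q_i = 136/5.
Price P = 185 - 544/5 = 381/5.
Juno's profit: (381/5 - 49)·(136/5) = 739.8400.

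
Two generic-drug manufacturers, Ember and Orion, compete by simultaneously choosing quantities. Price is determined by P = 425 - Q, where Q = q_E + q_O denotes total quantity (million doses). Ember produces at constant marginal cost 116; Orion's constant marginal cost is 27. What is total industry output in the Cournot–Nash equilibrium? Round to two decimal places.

Ember's profit: π_E = (425 - Q)q_E - (116q_E). Setting ∂π_E/∂q_E = 0: 309 - 2q_E - (q_O) = 0.
Orion's profit: π_O = (425 - Q)q_O - (27q_O). Setting ∂π_O/∂q_O = 0: 398 - 2q_O - (q_E) = 0.
Best responses: q_E = (309 - q_O)/2, q_O = (398 - q_E)/2.
Substituting one into the other gives q_E = 220/3 and q_O = 487/3.
Total output Q = 220/3 + 487/3 = 707/3.

235.67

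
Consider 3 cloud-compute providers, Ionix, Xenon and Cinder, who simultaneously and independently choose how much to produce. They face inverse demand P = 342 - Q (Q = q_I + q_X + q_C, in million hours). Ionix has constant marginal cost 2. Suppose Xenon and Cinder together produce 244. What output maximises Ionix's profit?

48

With rivals' combined output fixed at 244, Ionix's profit is π_I = (342 - 244 - q_I)q_I - (2q_I) = (98 - q_I)q_I - (2q_I).
∂π_I/∂q_I = 96 - 2q_I = 0, so q_I = 48.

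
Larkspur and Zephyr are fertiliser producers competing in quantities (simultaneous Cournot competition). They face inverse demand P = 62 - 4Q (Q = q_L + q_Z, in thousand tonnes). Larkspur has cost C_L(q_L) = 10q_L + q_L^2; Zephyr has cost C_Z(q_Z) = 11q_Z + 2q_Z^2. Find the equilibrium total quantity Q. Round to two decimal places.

6.94

Larkspur's profit: π_L = (62 - 4Q)q_L - (10q_L + q_L²). Setting ∂π_L/∂q_L = 0: 52 - 10q_L - 4(q_Z) = 0.
Zephyr's first-order condition: 51 - 12q_Z - 4(q_L) = 0.
Rearranging gives the reaction functions q_L = (52 - 4q_Z)/10 and q_Z = (51 - 4q_L)/12.
Substituting one into the other gives q_L = 105/26 and q_Z = 151/52.
Total output Q = 105/26 + 151/52 = 361/52.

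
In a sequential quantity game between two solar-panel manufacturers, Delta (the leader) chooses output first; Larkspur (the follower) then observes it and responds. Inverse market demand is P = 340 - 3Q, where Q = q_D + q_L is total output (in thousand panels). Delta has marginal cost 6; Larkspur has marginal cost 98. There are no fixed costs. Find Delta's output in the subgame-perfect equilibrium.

Solve by backward induction. Given q_D, the follower Larkspur maximises π_L = (340 - 3q_D - 3q_L)q_L - 98q_L.
Setting the follower's marginal profit to zero, 242 - 3q_D - 6q_L = 0, i.e. q_L = (242 - 3q_D)/6.
The leader anticipates this reaction. Substituting into P = 340 - 3Q gives P = 219 - (3/2)q_D, so π_D = (219 - (3/2)q_D)q_D - 6q_D.
The leader's first-order condition 213 - 3q_D = 0 yields q_D = 71.
Then q_L = (242 - 3·71)/6 = 29/6.

71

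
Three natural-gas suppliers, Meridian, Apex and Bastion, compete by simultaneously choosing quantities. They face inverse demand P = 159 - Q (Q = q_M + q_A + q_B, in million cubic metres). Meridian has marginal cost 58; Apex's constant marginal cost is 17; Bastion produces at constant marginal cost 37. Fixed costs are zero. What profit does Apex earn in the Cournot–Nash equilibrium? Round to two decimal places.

Meridian's profit: π_M = (159 - Q)q_M - (58q_M). Setting ∂π_M/∂q_M = 0: 101 - 2q_M - (q_A + q_B) = 0.
Apex's first-order condition: 142 - 2q_A - (q_M + q_B) = 0.
Bastion's profit: π_B = (159 - Q)q_B - (37q_B). Setting ∂π_B/∂q_B = 0: 122 - 2q_B - (q_M + q_A) = 0.
Summing all 3 equations gives 365 − 4Q = 0, hence Q = 365/4.
Back-substituting: q_M = (101 − 365/4) = 39/4, q_A = (142 − 365/4) = 203/4, q_B = (122 − 365/4) = 123/4.
Price P = 159 - 365/4 = 271/4.
Apex's profit: (271/4 - 17)·(203/4) = 2575.5625.

2575.56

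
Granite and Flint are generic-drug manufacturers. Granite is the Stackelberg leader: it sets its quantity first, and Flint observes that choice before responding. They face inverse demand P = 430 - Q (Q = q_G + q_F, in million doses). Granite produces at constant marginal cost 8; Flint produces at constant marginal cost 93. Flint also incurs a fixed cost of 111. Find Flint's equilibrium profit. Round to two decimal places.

The follower Flint best-responds to any q_G: π_F = (430 - Q)q_F - 93q_F.
∂π_F/∂q_F = 337 - q_G - 2q_F = 0 gives the reaction function q_F = (337 - q_G)/2.
The leader anticipates this reaction. Substituting into P = 430 - Q gives P = 523/2 - (1/2)q_G, so π_G = (523/2 - (1/2)q_G)q_G - 8q_G.
The leader's first-order condition 507/2 - q_G = 0 yields q_G = 507/2.
Then q_F = (337 - 507/2)/2 = 167/4.
Price P = 430 - 1181/4 = 539/4.
Flint's profit: (539/4 - 93)·(167/4) - 111 = 1632.0625.

1632.06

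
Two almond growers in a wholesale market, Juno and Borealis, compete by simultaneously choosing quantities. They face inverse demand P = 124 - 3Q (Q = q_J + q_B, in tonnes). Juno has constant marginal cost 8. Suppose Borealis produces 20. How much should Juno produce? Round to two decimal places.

With the rival's output fixed at 20, Juno's profit is π_J = (124 - 3·20 - 3q_J)q_J - (8q_J) = (64 - 3q_J)q_J - (8q_J).
∂π_J/∂q_J = 56 - 6q_J = 0, so q_J = 28/3.

9.33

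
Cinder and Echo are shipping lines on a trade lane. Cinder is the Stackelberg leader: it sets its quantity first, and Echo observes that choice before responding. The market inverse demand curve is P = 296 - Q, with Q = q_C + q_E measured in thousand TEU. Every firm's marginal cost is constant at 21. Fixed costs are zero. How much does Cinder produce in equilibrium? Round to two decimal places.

137.50

Solve by backward induction. Given q_C, the follower Echo maximises π_E = (296 - q_C - q_E)q_E - 21q_E.
∂π_E/∂q_E = 275 - q_C - 2q_E = 0 gives the reaction function q_E = (275 - q_C)/2.
Cinder substitutes q_E(q_C) into its own profit: π_C = q_C(296 - q_C - (275 - q_C)/2) - 21q_C = (317/2 - (1/2)q_C)q_C - 21q_C.
Maximising: ∂π_C/∂q_C = 275/2 - q_C = 0, giving q_C = 275/2.
Then q_E = (275 - 275/2)/2 = 275/4.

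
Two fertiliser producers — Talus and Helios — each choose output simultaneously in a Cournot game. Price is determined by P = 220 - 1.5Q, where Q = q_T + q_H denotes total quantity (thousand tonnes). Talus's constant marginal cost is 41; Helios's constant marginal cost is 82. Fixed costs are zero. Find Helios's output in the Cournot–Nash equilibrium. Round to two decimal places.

21.56

Talus's profit: π_T = (220 - 1.5Q)q_T - (41q_T). Setting ∂π_T/∂q_T = 0: 179 - 3q_T - (3/2)(q_H) = 0.
Helios's first-order condition: 138 - 3q_H - (3/2)(q_T) = 0.
Best responses: q_T = (179 - (3/2)q_H)/3, q_H = (138 - (3/2)q_T)/3.
Substituting one into the other gives q_T = 440/9 and q_H = 194/9.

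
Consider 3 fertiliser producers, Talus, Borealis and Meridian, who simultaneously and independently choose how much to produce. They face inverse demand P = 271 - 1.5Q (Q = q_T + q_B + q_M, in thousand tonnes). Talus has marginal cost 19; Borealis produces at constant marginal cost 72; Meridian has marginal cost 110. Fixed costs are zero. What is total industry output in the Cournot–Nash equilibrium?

102

Talus's profit: π_T = (271 - 1.5Q)q_T - (19q_T). Setting ∂π_T/∂q_T = 0: 252 - 3q_T - (3/2)(q_B + q_M) = 0.
Borealis's first-order condition: 199 - 3q_B - (3/2)(q_T + q_M) = 0.
Meridian's first-order condition: 161 - 3q_M - (3/2)(q_T + q_B) = 0.
Summing all 3 equations gives 612 − 6Q = 0, hence Q = 102.
Back-substituting: q_T = (252 − 153)/(3/2) = 66, q_B = (199 − 153)/(3/2) = 92/3, q_M = (161 − 153)/(3/2) = 16/3.
Total output Q = 66 + 92/3 + 16/3 = 102.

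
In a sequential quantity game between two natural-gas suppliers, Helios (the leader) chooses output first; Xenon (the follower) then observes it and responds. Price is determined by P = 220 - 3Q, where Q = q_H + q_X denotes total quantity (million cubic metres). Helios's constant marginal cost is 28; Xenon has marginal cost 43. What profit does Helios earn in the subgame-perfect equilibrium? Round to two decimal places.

Solve by backward induction. Given q_H, the follower Xenon maximises π_X = (220 - 3q_H - 3q_X)q_X - 43q_X.
Setting the follower's marginal profit to zero, 177 - 3q_H - 6q_X = 0, i.e. q_X = (177 - 3q_H)/6.
The leader anticipates this reaction. Substituting into P = 220 - 3Q gives P = 263/2 - (3/2)q_H, so π_H = (263/2 - (3/2)q_H)q_H - 28q_H.
Maximising: ∂π_H/∂q_H = 207/2 - 3q_H = 0, giving q_H = 69/2.
Then q_X = (177 - 3·(69/2))/6 = 49/4.
Price P = 220 - 3·(187/4) = 319/4.
Helios's profit: (319/4 - 28)·(69/2) = 1785.3750.

1785.38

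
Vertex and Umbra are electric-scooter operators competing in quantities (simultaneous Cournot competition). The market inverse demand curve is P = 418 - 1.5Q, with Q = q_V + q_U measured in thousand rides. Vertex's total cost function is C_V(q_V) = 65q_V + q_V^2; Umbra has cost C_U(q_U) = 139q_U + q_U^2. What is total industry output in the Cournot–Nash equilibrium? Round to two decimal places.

Vertex's profit: π_V = (418 - 1.5Q)q_V - (65q_V + q_V²). Setting ∂π_V/∂q_V = 0: 353 - 5q_V - (3/2)(q_U) = 0.
Umbra's profit: π_U = (418 - 1.5Q)q_U - (139q_U + q_U²). Setting ∂π_U/∂q_U = 0: 279 - 5q_U - (3/2)(q_V) = 0.
Best responses: q_V = (353 - (3/2)q_U)/5, q_U = (279 - (3/2)q_V)/5.
Substituting one into the other gives q_V = 59.1868 and q_U = 38.0440.
Total output Q = 59.1868 + 38.0440 = 1264/13.

97.23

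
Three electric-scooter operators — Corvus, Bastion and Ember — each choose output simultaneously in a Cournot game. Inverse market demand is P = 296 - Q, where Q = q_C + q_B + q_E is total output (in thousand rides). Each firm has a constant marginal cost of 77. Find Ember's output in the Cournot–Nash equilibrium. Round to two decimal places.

A representative firm's profit is π_i = q_i(296 - Q) - 77q_i.
First-order condition (treating rivals' output as given): 219 - 2q_i - Σ_{j≠i} q_j = 0.
With identical firms every q_j equals q_i, so Σ_{j≠i} q_j = 2q_i and 219 = 4q_i, giving q_i = 219/4.

54.75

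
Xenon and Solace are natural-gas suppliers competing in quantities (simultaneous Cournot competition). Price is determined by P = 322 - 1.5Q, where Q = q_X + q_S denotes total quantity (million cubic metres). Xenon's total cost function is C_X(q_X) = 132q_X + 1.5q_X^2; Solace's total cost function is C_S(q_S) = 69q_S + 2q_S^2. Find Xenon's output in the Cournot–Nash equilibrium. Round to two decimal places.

23.91

Xenon's profit: π_X = (322 - 1.5Q)q_X - (132q_X + (3/2)q_X²). Setting ∂π_X/∂q_X = 0: 190 - 6q_X - (3/2)(q_S) = 0.
Solace's profit: π_S = (322 - 1.5Q)q_S - (69q_S + 2q_S²). Setting ∂π_S/∂q_S = 0: 253 - 7q_S - (3/2)(q_X) = 0.
So q_X = (190 - (3/2)q_S)/6 and q_S = (253 - (3/2)q_X)/7.
Solving the pair: q_X = 23.9119, q_S = 1644/53.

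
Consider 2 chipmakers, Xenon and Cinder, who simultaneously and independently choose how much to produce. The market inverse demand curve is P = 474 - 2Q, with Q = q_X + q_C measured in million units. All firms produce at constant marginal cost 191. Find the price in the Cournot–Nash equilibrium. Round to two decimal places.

285.33

A representative firm's profit is π_i = q_i(474 - 2Q) - 191q_i.
First-order condition (treating rivals' output as given): 283 - 4q_i - 2q_j = 0.
By symmetry each firm produces the same amount; substituting q_j = q_i yields q_i = 283/6.
Total output Q = 283/3, so price P = 474 - 2·(283/3) = 856/3.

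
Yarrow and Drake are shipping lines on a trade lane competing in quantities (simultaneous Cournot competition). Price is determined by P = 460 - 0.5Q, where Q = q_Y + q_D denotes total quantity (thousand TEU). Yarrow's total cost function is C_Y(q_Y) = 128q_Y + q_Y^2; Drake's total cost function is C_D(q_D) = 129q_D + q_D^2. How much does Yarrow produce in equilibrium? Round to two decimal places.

94.91

Yarrow's profit: π_Y = (460 - 0.5Q)q_Y - (128q_Y + q_Y²). Setting ∂π_Y/∂q_Y = 0: 332 - 3q_Y - (1/2)(q_D) = 0.
Drake's first-order condition: 331 - 3q_D - (1/2)(q_Y) = 0.
So q_Y = (332 - (1/2)q_D)/3 and q_D = (331 - (1/2)q_Y)/3.
Solving the pair: q_Y = 94.9143, q_D = 94.5143.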